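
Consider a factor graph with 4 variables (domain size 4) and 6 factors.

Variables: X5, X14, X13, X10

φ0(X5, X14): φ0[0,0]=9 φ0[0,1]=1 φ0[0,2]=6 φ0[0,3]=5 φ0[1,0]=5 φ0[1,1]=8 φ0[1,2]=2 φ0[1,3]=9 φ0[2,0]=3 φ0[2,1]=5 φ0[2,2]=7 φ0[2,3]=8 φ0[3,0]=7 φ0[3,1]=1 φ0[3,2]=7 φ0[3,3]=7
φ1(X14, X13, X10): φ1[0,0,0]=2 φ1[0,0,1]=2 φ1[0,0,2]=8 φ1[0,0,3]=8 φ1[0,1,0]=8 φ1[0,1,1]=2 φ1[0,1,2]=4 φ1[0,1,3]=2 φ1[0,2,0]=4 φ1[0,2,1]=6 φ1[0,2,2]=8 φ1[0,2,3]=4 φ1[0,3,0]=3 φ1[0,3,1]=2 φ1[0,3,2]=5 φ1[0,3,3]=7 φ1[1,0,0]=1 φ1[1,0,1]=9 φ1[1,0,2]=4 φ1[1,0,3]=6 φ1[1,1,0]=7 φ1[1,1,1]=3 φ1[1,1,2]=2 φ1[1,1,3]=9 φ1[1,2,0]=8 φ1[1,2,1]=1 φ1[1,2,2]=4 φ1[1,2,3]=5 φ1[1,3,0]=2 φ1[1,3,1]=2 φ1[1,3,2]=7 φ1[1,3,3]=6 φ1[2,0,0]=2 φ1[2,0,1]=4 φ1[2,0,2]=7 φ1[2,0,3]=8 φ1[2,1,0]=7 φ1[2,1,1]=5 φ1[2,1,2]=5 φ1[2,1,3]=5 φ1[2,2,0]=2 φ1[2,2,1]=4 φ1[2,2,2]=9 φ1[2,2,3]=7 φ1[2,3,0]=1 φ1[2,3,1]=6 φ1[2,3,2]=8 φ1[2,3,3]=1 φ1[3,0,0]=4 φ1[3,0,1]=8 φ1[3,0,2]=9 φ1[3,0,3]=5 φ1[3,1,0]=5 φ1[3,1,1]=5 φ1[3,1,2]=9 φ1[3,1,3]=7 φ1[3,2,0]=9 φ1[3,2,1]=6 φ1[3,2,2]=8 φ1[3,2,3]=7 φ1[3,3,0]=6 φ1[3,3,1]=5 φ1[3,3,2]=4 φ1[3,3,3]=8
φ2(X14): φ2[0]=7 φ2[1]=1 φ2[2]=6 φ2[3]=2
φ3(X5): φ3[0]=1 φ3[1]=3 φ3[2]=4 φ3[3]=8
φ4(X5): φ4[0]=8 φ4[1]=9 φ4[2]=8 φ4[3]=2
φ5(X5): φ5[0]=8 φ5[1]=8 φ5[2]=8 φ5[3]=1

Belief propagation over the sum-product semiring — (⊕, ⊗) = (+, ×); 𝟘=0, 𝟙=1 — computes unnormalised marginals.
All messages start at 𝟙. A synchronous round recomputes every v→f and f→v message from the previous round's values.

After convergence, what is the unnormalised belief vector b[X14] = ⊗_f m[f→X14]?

init: all messages = 𝟙 over 4 values
r1 m[φ0→X5] = [21, 24, 23, 22]
r1 m[φ0→X14] = [24, 15, 22, 29]
r1 m[φ1→X14] = [75, 76, 81, 105]
r1 m[φ1→X13] = [87, 85, 92, 73]
r1 m[φ1→X10] = [71, 70, 101, 95]
r1 m[φ2→X14] = [7, 1, 6, 2]
r1 m[φ3→X5] = [1, 3, 4, 8]
r1 m[φ4→X5] = [8, 9, 8, 2]
r1 m[φ5→X5] = [8, 8, 8, 1]
r1 m[X5→φ0] = [1, 1, 1, 1]
r1 m[X5→φ3] = [1, 1, 1, 1]
r1 m[X5→φ4] = [1, 1, 1, 1]
r1 m[X5→φ5] = [1, 1, 1, 1]
r1 m[X14→φ0] = [1, 1, 1, 1]
r1 m[X14→φ1] = [1, 1, 1, 1]
r1 m[X14→φ2] = [1, 1, 1, 1]
r1 m[X13→φ1] = [1, 1, 1, 1]
r1 m[X10→φ1] = [1, 1, 1, 1]
r2 m[φ0→X5] = [21, 24, 23, 22]
r2 m[φ0→X14] = [24, 15, 22, 29]
r2 m[φ1→X14] = [75, 76, 81, 105]
r2 m[φ1→X13] = [87, 85, 92, 73]
r2 m[φ1→X10] = [71, 70, 101, 95]
r2 m[φ2→X14] = [7, 1, 6, 2]
r2 m[φ3→X5] = [1, 3, 4, 8]
r2 m[φ4→X5] = [8, 9, 8, 2]
r2 m[φ5→X5] = [8, 8, 8, 1]
r2 m[X5→φ0] = [64, 216, 256, 16]
r2 m[X5→φ3] = [1344, 1728, 1472, 44]
r2 m[X5→φ4] = [168, 576, 736, 176]
r2 m[X5→φ5] = [168, 648, 736, 352]
r2 m[X14→φ0] = [525, 76, 486, 210]
r2 m[X14→φ1] = [168, 15, 132, 58]
r2 m[X14→φ2] = [1800, 1140, 1782, 3045]
r2 m[X13→φ1] = [1, 1, 1, 1]
r2 m[X10→φ1] = [1, 1, 1, 1]
r3 m[φ0→X5] = [8767, 6095, 7037, 8623]
r3 m[φ0→X14] = [2536, 3088, 2720, 4424]
r3 m[φ1→X14] = [75, 76, 81, 105]
r3 m[φ1→X13] = [7940, 7415, 8610, 6557]
r3 m[φ1→X10] = [6102, 6141, 10023, 8256]
r3 m[φ2→X14] = [7, 1, 6, 2]
r3 m[φ3→X5] = [1, 3, 4, 8]
r3 m[φ4→X5] = [8, 9, 8, 2]
r3 m[φ5→X5] = [8, 8, 8, 1]
r3 m[X5→φ0] = [64, 216, 256, 16]
r3 m[X5→φ3] = [1344, 1728, 1472, 44]
r3 m[X5→φ4] = [168, 576, 736, 176]
r3 m[X5→φ5] = [168, 648, 736, 352]
r3 m[X14→φ0] = [525, 76, 486, 210]
r3 m[X14→φ1] = [168, 15, 132, 58]
r3 m[X14→φ2] = [1800, 1140, 1782, 3045]
r3 m[X13→φ1] = [1, 1, 1, 1]
r3 m[X10→φ1] = [1, 1, 1, 1]
r4 m[φ0→X5] = [8767, 6095, 7037, 8623]
r4 m[φ0→X14] = [2536, 3088, 2720, 4424]
r4 m[φ1→X14] = [75, 76, 81, 105]
r4 m[φ1→X13] = [7940, 7415, 8610, 6557]
r4 m[φ1→X10] = [6102, 6141, 10023, 8256]
r4 m[φ2→X14] = [7, 1, 6, 2]
r4 m[φ3→X5] = [1, 3, 4, 8]
r4 m[φ4→X5] = [8, 9, 8, 2]
r4 m[φ5→X5] = [8, 8, 8, 1]
r4 m[X5→φ0] = [64, 216, 256, 16]
r4 m[X5→φ3] = [561088, 438840, 450368, 17246]
r4 m[X5→φ4] = [70136, 146280, 225184, 68984]
r4 m[X5→φ5] = [70136, 164565, 225184, 137968]
r4 m[X14→φ0] = [525, 76, 486, 210]
r4 m[X14→φ1] = [17752, 3088, 16320, 8848]
r4 m[X14→φ2] = [190200, 234688, 220320, 464520]
r4 m[X13→φ1] = [1, 1, 1, 1]
r4 m[X10→φ1] = [1, 1, 1, 1]
r5 m[φ0→X5] = [8767, 6095, 7037, 8623]
r5 m[φ0→X14] = [2536, 3088, 2720, 4424]
r5 m[φ1→X14] = [75, 76, 81, 105]
r5 m[φ1→X13] = [989568, 937968, 1070608, 818904]
r5 m[φ1→X10] = [765560, 781776, 1235016, 1034696]
r5 m[φ2→X14] = [7, 1, 6, 2]
r5 m[φ3→X5] = [1, 3, 4, 8]
r5 m[φ4→X5] = [8, 9, 8, 2]
r5 m[φ5→X5] = [8, 8, 8, 1]
r5 m[X5→φ0] = [64, 216, 256, 16]
r5 m[X5→φ3] = [561088, 438840, 450368, 17246]
r5 m[X5→φ4] = [70136, 146280, 225184, 68984]
r5 m[X5→φ5] = [70136, 164565, 225184, 137968]
r5 m[X14→φ0] = [525, 76, 486, 210]
r5 m[X14→φ1] = [17752, 3088, 16320, 8848]
r5 m[X14→φ2] = [190200, 234688, 220320, 464520]
r5 m[X13→φ1] = [1, 1, 1, 1]
r5 m[X10→φ1] = [1, 1, 1, 1]
r6 m[φ0→X5] = [8767, 6095, 7037, 8623]
r6 m[φ0→X14] = [2536, 3088, 2720, 4424]
r6 m[φ1→X14] = [75, 76, 81, 105]
r6 m[φ1→X13] = [989568, 937968, 1070608, 818904]
r6 m[φ1→X10] = [765560, 781776, 1235016, 1034696]
r6 m[φ2→X14] = [7, 1, 6, 2]
r6 m[φ3→X5] = [1, 3, 4, 8]
r6 m[φ4→X5] = [8, 9, 8, 2]
r6 m[φ5→X5] = [8, 8, 8, 1]
r6 m[X5→φ0] = [64, 216, 256, 16]
r6 m[X5→φ3] = [561088, 438840, 450368, 17246]
r6 m[X5→φ4] = [70136, 146280, 225184, 68984]
r6 m[X5→φ5] = [70136, 164565, 225184, 137968]
r6 m[X14→φ0] = [525, 76, 486, 210]
r6 m[X14→φ1] = [17752, 3088, 16320, 8848]
r6 m[X14→φ2] = [190200, 234688, 220320, 464520]
r6 m[X13→φ1] = [1, 1, 1, 1]
r6 m[X10→φ1] = [1, 1, 1, 1]
fixed point reached at round 6
b[X14] = ⊗ incoming = [1331400, 234688, 1321920, 929040]

b[X14] = [1331400, 234688, 1321920, 929040]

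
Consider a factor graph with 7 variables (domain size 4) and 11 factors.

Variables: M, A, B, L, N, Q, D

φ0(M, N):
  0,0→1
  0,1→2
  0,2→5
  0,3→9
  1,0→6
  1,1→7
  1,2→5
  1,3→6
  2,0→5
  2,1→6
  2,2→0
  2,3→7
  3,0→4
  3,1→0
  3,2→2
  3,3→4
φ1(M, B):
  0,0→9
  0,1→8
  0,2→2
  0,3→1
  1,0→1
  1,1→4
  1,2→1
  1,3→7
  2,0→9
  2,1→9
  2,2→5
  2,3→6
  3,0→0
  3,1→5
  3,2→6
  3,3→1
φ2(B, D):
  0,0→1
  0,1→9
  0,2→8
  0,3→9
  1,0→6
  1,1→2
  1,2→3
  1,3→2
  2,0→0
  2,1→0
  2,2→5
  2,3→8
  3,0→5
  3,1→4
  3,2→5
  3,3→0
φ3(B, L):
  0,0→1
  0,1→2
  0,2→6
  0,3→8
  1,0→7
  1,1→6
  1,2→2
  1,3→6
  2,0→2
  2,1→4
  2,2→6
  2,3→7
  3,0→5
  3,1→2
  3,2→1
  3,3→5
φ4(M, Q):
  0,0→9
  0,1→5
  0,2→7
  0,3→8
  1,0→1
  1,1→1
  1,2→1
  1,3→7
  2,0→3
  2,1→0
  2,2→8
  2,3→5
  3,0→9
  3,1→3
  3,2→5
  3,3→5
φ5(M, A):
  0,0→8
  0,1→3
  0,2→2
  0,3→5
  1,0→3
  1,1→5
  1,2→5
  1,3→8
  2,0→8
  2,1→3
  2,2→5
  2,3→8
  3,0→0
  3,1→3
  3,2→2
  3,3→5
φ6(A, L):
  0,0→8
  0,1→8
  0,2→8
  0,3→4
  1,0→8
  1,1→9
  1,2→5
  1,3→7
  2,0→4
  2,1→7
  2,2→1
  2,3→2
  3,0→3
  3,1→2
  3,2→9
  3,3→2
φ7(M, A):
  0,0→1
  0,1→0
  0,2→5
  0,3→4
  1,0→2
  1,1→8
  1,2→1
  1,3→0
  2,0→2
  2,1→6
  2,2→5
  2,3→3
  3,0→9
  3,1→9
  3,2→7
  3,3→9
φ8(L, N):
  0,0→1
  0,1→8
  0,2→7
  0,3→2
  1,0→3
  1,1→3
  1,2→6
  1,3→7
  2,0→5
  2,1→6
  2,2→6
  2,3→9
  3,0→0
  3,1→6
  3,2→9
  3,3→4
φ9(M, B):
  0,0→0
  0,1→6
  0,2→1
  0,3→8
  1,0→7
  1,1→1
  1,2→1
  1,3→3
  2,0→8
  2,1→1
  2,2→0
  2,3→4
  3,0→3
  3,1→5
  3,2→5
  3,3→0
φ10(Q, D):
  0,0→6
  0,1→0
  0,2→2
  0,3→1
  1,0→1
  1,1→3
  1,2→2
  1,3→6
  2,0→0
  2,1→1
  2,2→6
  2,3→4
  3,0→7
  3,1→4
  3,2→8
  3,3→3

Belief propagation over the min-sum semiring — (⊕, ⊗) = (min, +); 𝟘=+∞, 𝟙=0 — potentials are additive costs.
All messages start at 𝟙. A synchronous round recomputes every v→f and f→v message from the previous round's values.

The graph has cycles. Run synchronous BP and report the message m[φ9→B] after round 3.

message @ round 3 = [9, 11, 10, 10]

init: all messages = 𝟙 over 4 values
r1 m[φ0→M] = [1, 5, 0, 0]
r1 m[φ0→N] = [1, 0, 0, 4]
r1 m[φ1→M] = [1, 1, 5, 0]
r1 m[φ1→B] = [0, 4, 1, 1]
r1 m[φ2→B] = [1, 2, 0, 0]
r1 m[φ2→D] = [0, 0, 3, 0]
r1 m[φ3→B] = [1, 2, 2, 1]
r1 m[φ3→L] = [1, 2, 1, 5]
r1 m[φ4→M] = [5, 1, 0, 3]
r1 m[φ4→Q] = [1, 0, 1, 5]
r1 m[φ5→M] = [2, 3, 3, 0]
r1 m[φ5→A] = [0, 3, 2, 5]
r1 m[φ6→A] = [4, 5, 1, 2]
r1 m[φ6→L] = [3, 2, 1, 2]
r1 m[φ7→M] = [0, 0, 2, 7]
r1 m[φ7→A] = [1, 0, 1, 0]
r1 m[φ8→L] = [1, 3, 5, 0]
r1 m[φ8→N] = [0, 3, 6, 2]
r1 m[φ9→M] = [0, 1, 0, 0]
r1 m[φ9→B] = [0, 1, 0, 0]
r1 m[φ10→Q] = [0, 1, 0, 3]
r1 m[φ10→D] = [0, 0, 2, 1]
r1 m[M→φ0] = [0, 0, 0, 0]
r1 m[M→φ1] = [0, 0, 0, 0]
r1 m[M→φ4] = [0, 0, 0, 0]
r1 m[M→φ5] = [0, 0, 0, 0]
r1 m[M→φ7] = [0, 0, 0, 0]
r1 m[M→φ9] = [0, 0, 0, 0]
r1 m[A→φ5] = [0, 0, 0, 0]
r1 m[A→φ6] = [0, 0, 0, 0]
r1 m[A→φ7] = [0, 0, 0, 0]
r1 m[B→φ1] = [0, 0, 0, 0]
r1 m[B→φ2] = [0, 0, 0, 0]
r1 m[B→φ3] = [0, 0, 0, 0]
r1 m[B→φ9] = [0, 0, 0, 0]
r1 m[L→φ3] = [0, 0, 0, 0]
r1 m[L→φ6] = [0, 0, 0, 0]
r1 m[L→φ8] = [0, 0, 0, 0]
r1 m[N→φ0] = [0, 0, 0, 0]
r1 m[N→φ8] = [0, 0, 0, 0]
r1 m[Q→φ4] = [0, 0, 0, 0]
r1 m[Q→φ10] = [0, 0, 0, 0]
r1 m[D→φ2] = [0, 0, 0, 0]
r1 m[D→φ10] = [0, 0, 0, 0]
r2 m[φ0→M] = [1, 5, 0, 0]
r2 m[φ0→N] = [1, 0, 0, 4]
r2 m[φ1→M] = [1, 1, 5, 0]
r2 m[φ1→B] = [0, 4, 1, 1]
r2 m[φ2→B] = [1, 2, 0, 0]
r2 m[φ2→D] = [0, 0, 3, 0]
r2 m[φ3→B] = [1, 2, 2, 1]
r2 m[φ3→L] = [1, 2, 1, 5]
r2 m[φ4→M] = [5, 1, 0, 3]
r2 m[φ4→Q] = [1, 0, 1, 5]
r2 m[φ5→M] = [2, 3, 3, 0]
r2 m[φ5→A] = [0, 3, 2, 5]
r2 m[φ6→A] = [4, 5, 1, 2]
r2 m[φ6→L] = [3, 2, 1, 2]
r2 m[φ7→M] = [0, 0, 2, 7]
r2 m[φ7→A] = [1, 0, 1, 0]
r2 m[φ8→L] = [1, 3, 5, 0]
r2 m[φ8→N] = [0, 3, 6, 2]
r2 m[φ9→M] = [0, 1, 0, 0]
r2 m[φ9→B] = [0, 1, 0, 0]
r2 m[φ10→Q] = [0, 1, 0, 3]
r2 m[φ10→D] = [0, 0, 2, 1]
r2 m[M→φ0] = [8, 6, 10, 10]
r2 m[M→φ1] = [8, 10, 5, 10]
r2 m[M→φ4] = [4, 10, 10, 7]
r2 m[M→φ5] = [7, 8, 7, 10]
r2 m[M→φ7] = [9, 11, 8, 3]
r2 m[M→φ9] = [9, 10, 10, 10]
r2 m[A→φ5] = [5, 5, 2, 2]
r2 m[A→φ6] = [1, 3, 3, 5]
r2 m[A→φ7] = [4, 8, 3, 7]
r2 m[B→φ1] = [2, 5, 2, 1]
r2 m[B→φ2] = [1, 7, 3, 2]
r2 m[B→φ3] = [1, 7, 1, 1]
r2 m[B→φ9] = [2, 8, 3, 2]
r2 m[L→φ3] = [4, 5, 6, 2]
r2 m[L→φ6] = [2, 5, 6, 5]
r2 m[L→φ8] = [4, 4, 2, 7]
r2 m[N→φ0] = [0, 3, 6, 2]
r2 m[N→φ8] = [1, 0, 0, 4]
r2 m[Q→φ4] = [0, 1, 0, 3]
r2 m[Q→φ10] = [1, 0, 1, 5]
r2 m[D→φ2] = [0, 0, 2, 1]
r2 m[D→φ10] = [0, 0, 3, 0]
r3 m[φ0→M] = [1, 6, 5, 3]
r3 m[φ0→N] = [9, 10, 10, 12]
r3 m[φ1→M] = [2, 3, 7, 2]
r3 m[φ1→B] = [10, 14, 10, 9]
r3 m[φ2→B] = [1, 2, 0, 1]
r3 m[φ2→D] = [2, 3, 7, 2]
r3 m[φ3→B] = [5, 8, 6, 7]
r3 m[φ3→L] = [2, 3, 2, 6]
r3 m[φ4→M] = [6, 1, 1, 4]
r3 m[φ4→Q] = [11, 9, 11, 12]
r3 m[φ5→M] = [4, 7, 7, 4]
r3 m[φ5→A] = [10, 10, 9, 12]
r3 m[φ6→A] = [9, 10, 6, 5]
r3 m[φ6→L] = [7, 7, 4, 5]
r3 m[φ7→M] = [5, 4, 6, 10]
r3 m[φ7→A] = [10, 9, 10, 11]
r3 m[φ8→L] = [2, 3, 6, 1]
r3 m[φ8→N] = [5, 7, 8, 6]
r3 m[φ9→M] = [2, 4, 3, 2]
r3 m[φ9→B] = [9, 11, 10, 10]
r3 m[φ10→Q] = [0, 1, 0, 3]
r3 m[φ10→D] = [1, 1, 2, 2]
r3 m[M→φ0] = [8, 6, 10, 10]
r3 m[M→φ1] = [8, 10, 5, 10]
r3 m[M→φ4] = [4, 10, 10, 7]
r3 m[M→φ5] = [7, 8, 7, 10]
r3 m[M→φ7] = [9, 11, 8, 3]
r3 m[M→φ9] = [9, 10, 10, 10]
r3 m[A→φ5] = [5, 5, 2, 2]
r3 m[A→φ6] = [1, 3, 3, 5]
r3 m[A→φ7] = [4, 8, 3, 7]
r3 m[B→φ1] = [2, 5, 2, 1]
r3 m[B→φ2] = [1, 7, 3, 2]
r3 m[B→φ3] = [1, 7, 1, 1]
r3 m[B→φ9] = [2, 8, 3, 2]
r3 m[L→φ3] = [4, 5, 6, 2]
r3 m[L→φ6] = [2, 5, 6, 5]
r3 m[L→φ8] = [4, 4, 2, 7]
r3 m[N→φ0] = [0, 3, 6, 2]
r3 m[N→φ8] = [1, 0, 0, 4]
r3 m[Q→φ4] = [0, 1, 0, 3]
r3 m[Q→φ10] = [1, 0, 1, 5]
r3 m[D→φ2] = [0, 0, 2, 1]
r3 m[D→φ10] = [0, 0, 3, 0]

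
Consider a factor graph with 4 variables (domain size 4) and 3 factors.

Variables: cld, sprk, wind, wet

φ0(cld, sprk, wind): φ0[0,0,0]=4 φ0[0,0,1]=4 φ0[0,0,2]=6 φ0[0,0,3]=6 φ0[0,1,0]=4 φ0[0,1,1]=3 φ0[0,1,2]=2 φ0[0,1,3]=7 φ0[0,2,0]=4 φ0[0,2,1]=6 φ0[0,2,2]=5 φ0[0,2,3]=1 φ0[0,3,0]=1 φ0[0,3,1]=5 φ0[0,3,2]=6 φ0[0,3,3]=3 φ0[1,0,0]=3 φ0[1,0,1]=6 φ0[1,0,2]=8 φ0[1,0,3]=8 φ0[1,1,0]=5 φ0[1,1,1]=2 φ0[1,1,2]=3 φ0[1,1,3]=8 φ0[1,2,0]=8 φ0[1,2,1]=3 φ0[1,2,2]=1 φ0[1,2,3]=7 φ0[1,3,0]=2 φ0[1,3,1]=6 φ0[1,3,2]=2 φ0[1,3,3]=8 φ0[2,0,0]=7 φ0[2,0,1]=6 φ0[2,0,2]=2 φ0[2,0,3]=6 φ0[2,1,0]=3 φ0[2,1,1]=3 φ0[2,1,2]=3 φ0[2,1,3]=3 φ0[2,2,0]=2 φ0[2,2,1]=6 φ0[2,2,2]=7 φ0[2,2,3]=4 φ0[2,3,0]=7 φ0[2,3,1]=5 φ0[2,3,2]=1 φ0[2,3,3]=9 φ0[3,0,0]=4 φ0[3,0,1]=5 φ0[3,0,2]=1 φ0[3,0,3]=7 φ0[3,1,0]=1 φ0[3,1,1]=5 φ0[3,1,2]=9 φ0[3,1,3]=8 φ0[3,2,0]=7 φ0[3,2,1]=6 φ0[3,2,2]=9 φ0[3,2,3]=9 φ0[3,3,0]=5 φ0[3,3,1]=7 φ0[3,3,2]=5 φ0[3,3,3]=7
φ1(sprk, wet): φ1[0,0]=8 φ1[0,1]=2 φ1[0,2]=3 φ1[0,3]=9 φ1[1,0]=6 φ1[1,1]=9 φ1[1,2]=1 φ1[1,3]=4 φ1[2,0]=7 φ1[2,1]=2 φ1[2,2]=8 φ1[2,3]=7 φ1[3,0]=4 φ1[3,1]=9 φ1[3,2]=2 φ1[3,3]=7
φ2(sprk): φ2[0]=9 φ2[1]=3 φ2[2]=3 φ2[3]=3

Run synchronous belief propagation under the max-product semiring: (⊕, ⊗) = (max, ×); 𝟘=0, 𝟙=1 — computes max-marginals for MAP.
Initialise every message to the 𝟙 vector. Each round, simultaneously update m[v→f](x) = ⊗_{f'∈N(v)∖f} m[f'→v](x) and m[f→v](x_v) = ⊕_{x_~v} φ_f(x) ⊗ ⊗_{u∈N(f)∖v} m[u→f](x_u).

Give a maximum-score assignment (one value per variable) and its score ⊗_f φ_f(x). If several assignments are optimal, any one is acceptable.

init: all messages = 𝟙 over 4 values
r1 m[φ0→cld] = [7, 8, 9, 9]
r1 m[φ0→sprk] = [8, 9, 9, 9]
r1 m[φ0→wind] = [8, 7, 9, 9]
r1 m[φ1→sprk] = [9, 9, 8, 9]
r1 m[φ1→wet] = [8, 9, 8, 9]
r1 m[φ2→sprk] = [9, 3, 3, 3]
r1 m[cld→φ0] = [1, 1, 1, 1]
r1 m[sprk→φ0] = [1, 1, 1, 1]
r1 m[sprk→φ1] = [1, 1, 1, 1]
r1 m[sprk→φ2] = [1, 1, 1, 1]
r1 m[wind→φ0] = [1, 1, 1, 1]
r1 m[wet→φ1] = [1, 1, 1, 1]
r2 m[φ0→cld] = [7, 8, 9, 9]
r2 m[φ0→sprk] = [8, 9, 9, 9]
r2 m[φ0→wind] = [8, 7, 9, 9]
r2 m[φ1→sprk] = [9, 9, 8, 9]
r2 m[φ1→wet] = [8, 9, 8, 9]
r2 m[φ2→sprk] = [9, 3, 3, 3]
r2 m[cld→φ0] = [1, 1, 1, 1]
r2 m[sprk→φ0] = [81, 27, 24, 27]
r2 m[sprk→φ1] = [72, 27, 27, 27]
r2 m[sprk→φ2] = [72, 81, 72, 81]
r2 m[wind→φ0] = [1, 1, 1, 1]
r2 m[wet→φ1] = [1, 1, 1, 1]
r3 m[φ0→cld] = [486, 648, 567, 567]
r3 m[φ0→sprk] = [8, 9, 9, 9]
r3 m[φ0→wind] = [567, 486, 648, 648]
r3 m[φ1→sprk] = [9, 9, 8, 9]
r3 m[φ1→wet] = [576, 243, 216, 648]
r3 m[φ2→sprk] = [9, 3, 3, 3]
r3 m[cld→φ0] = [1, 1, 1, 1]
r3 m[sprk→φ0] = [81, 27, 24, 27]
r3 m[sprk→φ1] = [72, 27, 27, 27]
r3 m[sprk→φ2] = [72, 81, 72, 81]
r3 m[wind→φ0] = [1, 1, 1, 1]
r3 m[wet→φ1] = [1, 1, 1, 1]
r4 m[φ0→cld] = [486, 648, 567, 567]
r4 m[φ0→sprk] = [8, 9, 9, 9]
r4 m[φ0→wind] = [567, 486, 648, 648]
r4 m[φ1→sprk] = [9, 9, 8, 9]
r4 m[φ1→wet] = [576, 243, 216, 648]
r4 m[φ2→sprk] = [9, 3, 3, 3]
r4 m[cld→φ0] = [1, 1, 1, 1]
r4 m[sprk→φ0] = [81, 27, 24, 27]
r4 m[sprk→φ1] = [72, 27, 27, 27]
r4 m[sprk→φ2] = [72, 81, 72, 81]
r4 m[wind→φ0] = [1, 1, 1, 1]
r4 m[wet→φ1] = [1, 1, 1, 1]
fixed point reached at round 4
traceback from cld: (cld=1, sprk=0, wind=2, wet=3), score=648

assignment: (cld=1, sprk=0, wind=2, wet=3); score = 648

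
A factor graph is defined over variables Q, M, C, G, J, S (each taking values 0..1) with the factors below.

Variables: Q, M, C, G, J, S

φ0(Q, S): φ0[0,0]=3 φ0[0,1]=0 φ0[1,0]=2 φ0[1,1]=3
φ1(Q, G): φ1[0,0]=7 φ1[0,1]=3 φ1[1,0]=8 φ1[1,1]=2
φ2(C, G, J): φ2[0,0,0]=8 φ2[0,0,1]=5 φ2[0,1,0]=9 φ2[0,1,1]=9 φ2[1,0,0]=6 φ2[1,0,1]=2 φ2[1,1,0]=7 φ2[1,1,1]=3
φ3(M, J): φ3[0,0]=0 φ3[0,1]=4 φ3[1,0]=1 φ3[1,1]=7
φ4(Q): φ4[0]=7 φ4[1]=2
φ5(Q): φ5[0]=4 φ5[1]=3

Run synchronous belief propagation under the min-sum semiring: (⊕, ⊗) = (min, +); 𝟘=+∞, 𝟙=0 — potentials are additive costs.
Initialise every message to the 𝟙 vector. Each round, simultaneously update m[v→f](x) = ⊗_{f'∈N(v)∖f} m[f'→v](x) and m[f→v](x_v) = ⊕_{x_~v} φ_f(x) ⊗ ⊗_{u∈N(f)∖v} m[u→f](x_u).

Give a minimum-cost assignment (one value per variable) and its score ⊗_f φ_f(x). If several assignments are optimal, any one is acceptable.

assignment: (Q=1, M=0, C=1, G=1, J=0, S=0); score = 16

init: all messages = 𝟙 over 2 values
r1 m[φ0→Q] = [0, 2]
r1 m[φ0→S] = [2, 0]
r1 m[φ1→Q] = [3, 2]
r1 m[φ1→G] = [7, 2]
r1 m[φ2→C] = [5, 2]
r1 m[φ2→G] = [2, 3]
r1 m[φ2→J] = [6, 2]
r1 m[φ3→M] = [0, 1]
r1 m[φ3→J] = [0, 4]
r1 m[φ4→Q] = [7, 2]
r1 m[φ5→Q] = [4, 3]
r1 m[Q→φ0] = [0, 0]
r1 m[Q→φ1] = [0, 0]
r1 m[Q→φ4] = [0, 0]
r1 m[Q→φ5] = [0, 0]
r1 m[M→φ3] = [0, 0]
r1 m[C→φ2] = [0, 0]
r1 m[G→φ1] = [0, 0]
r1 m[G→φ2] = [0, 0]
r1 m[J→φ2] = [0, 0]
r1 m[J→φ3] = [0, 0]
r1 m[S→φ0] = [0, 0]
r2 m[φ0→Q] = [0, 2]
r2 m[φ0→S] = [2, 0]
r2 m[φ1→Q] = [3, 2]
r2 m[φ1→G] = [7, 2]
r2 m[φ2→C] = [5, 2]
r2 m[φ2→G] = [2, 3]
r2 m[φ2→J] = [6, 2]
r2 m[φ3→M] = [0, 1]
r2 m[φ3→J] = [0, 4]
r2 m[φ4→Q] = [7, 2]
r2 m[φ5→Q] = [4, 3]
r2 m[Q→φ0] = [14, 7]
r2 m[Q→φ1] = [11, 7]
r2 m[Q→φ4] = [7, 7]
r2 m[Q→φ5] = [10, 6]
r2 m[M→φ3] = [0, 0]
r2 m[C→φ2] = [0, 0]
r2 m[G→φ1] = [2, 3]
r2 m[G→φ2] = [7, 2]
r2 m[J→φ2] = [0, 4]
r2 m[J→φ3] = [6, 2]
r2 m[S→φ0] = [0, 0]
r3 m[φ0→Q] = [0, 2]
r3 m[φ0→S] = [9, 10]
r3 m[φ1→Q] = [6, 5]
r3 m[φ1→G] = [15, 9]
r3 m[φ2→C] = [11, 9]
r3 m[φ2→G] = [6, 7]
r3 m[φ2→J] = [9, 5]
r3 m[φ3→M] = [6, 7]
r3 m[φ3→J] = [0, 4]
r3 m[φ4→Q] = [7, 2]
r3 m[φ5→Q] = [4, 3]
r3 m[Q→φ0] = [14, 7]
r3 m[Q→φ1] = [11, 7]
r3 m[Q→φ4] = [7, 7]
r3 m[Q→φ5] = [10, 6]
r3 m[M→φ3] = [0, 0]
r3 m[C→φ2] = [0, 0]
r3 m[G→φ1] = [2, 3]
r3 m[G→φ2] = [7, 2]
r3 m[J→φ2] = [0, 4]
r3 m[J→φ3] = [6, 2]
r3 m[S→φ0] = [0, 0]
r4 m[φ0→Q] = [0, 2]
r4 m[φ0→S] = [9, 10]
r4 m[φ1→Q] = [6, 5]
r4 m[φ1→G] = [15, 9]
r4 m[φ2→C] = [11, 9]
r4 m[φ2→G] = [6, 7]
r4 m[φ2→J] = [9, 5]
r4 m[φ3→M] = [6, 7]
r4 m[φ3→J] = [0, 4]
r4 m[φ4→Q] = [7, 2]
r4 m[φ5→Q] = [4, 3]
r4 m[Q→φ0] = [17, 10]
r4 m[Q→φ1] = [11, 7]
r4 m[Q→φ4] = [10, 10]
r4 m[Q→φ5] = [13, 9]
r4 m[M→φ3] = [0, 0]
r4 m[C→φ2] = [0, 0]
r4 m[G→φ1] = [6, 7]
r4 m[G→φ2] = [15, 9]
r4 m[J→φ2] = [0, 4]
r4 m[J→φ3] = [9, 5]
r4 m[S→φ0] = [0, 0]
r5 m[φ0→Q] = [0, 2]
r5 m[φ0→S] = [12, 13]
r5 m[φ1→Q] = [10, 9]
r5 m[φ1→G] = [15, 9]
r5 m[φ2→C] = [18, 16]
r5 m[φ2→G] = [6, 7]
r5 m[φ2→J] = [16, 12]
r5 m[φ3→M] = [9, 10]
r5 m[φ3→J] = [0, 4]
r5 m[φ4→Q] = [7, 2]
r5 m[φ5→Q] = [4, 3]
r5 m[Q→φ0] = [17, 10]
r5 m[Q→φ1] = [11, 7]
r5 m[Q→φ4] = [10, 10]
r5 m[Q→φ5] = [13, 9]
r5 m[M→φ3] = [0, 0]
r5 m[C→φ2] = [0, 0]
r5 m[G→φ1] = [6, 7]
r5 m[G→φ2] = [15, 9]
r5 m[J→φ2] = [0, 4]
r5 m[J→φ3] = [9, 5]
r5 m[S→φ0] = [0, 0]
r6 m[φ0→Q] = [0, 2]
r6 m[φ0→S] = [12, 13]
r6 m[φ1→Q] = [10, 9]
r6 m[φ1→G] = [15, 9]
r6 m[φ2→C] = [18, 16]
r6 m[φ2→G] = [6, 7]
r6 m[φ2→J] = [16, 12]
r6 m[φ3→M] = [9, 10]
r6 m[φ3→J] = [0, 4]
r6 m[φ4→Q] = [7, 2]
r6 m[φ5→Q] = [4, 3]
r6 m[Q→φ0] = [21, 14]
r6 m[Q→φ1] = [11, 7]
r6 m[Q→φ4] = [14, 14]
r6 m[Q→φ5] = [17, 13]
r6 m[M→φ3] = [0, 0]
r6 m[C→φ2] = [0, 0]
r6 m[G→φ1] = [6, 7]
r6 m[G→φ2] = [15, 9]
r6 m[J→φ2] = [0, 4]
r6 m[J→φ3] = [16, 12]
r6 m[S→φ0] = [0, 0]
r7 m[φ0→Q] = [0, 2]
r7 m[φ0→S] = [16, 17]
r7 m[φ1→Q] = [10, 9]
r7 m[φ1→G] = [15, 9]
r7 m[φ2→C] = [18, 16]
r7 m[φ2→G] = [6, 7]
r7 m[φ2→J] = [16, 12]
r7 m[φ3→M] = [16, 17]
r7 m[φ3→J] = [0, 4]
r7 m[φ4→Q] = [7, 2]
r7 m[φ5→Q] = [4, 3]
r7 m[Q→φ0] = [21, 14]
r7 m[Q→φ1] = [11, 7]
r7 m[Q→φ4] = [14, 14]
r7 m[Q→φ5] = [17, 13]
r7 m[M→φ3] = [0, 0]
r7 m[C→φ2] = [0, 0]
r7 m[G→φ1] = [6, 7]
r7 m[G→φ2] = [15, 9]
r7 m[J→φ2] = [0, 4]
r7 m[J→φ3] = [16, 12]
r7 m[S→φ0] = [0, 0]
r8 m[φ0→Q] = [0, 2]
r8 m[φ0→S] = [16, 17]
r8 m[φ1→Q] = [10, 9]
r8 m[φ1→G] = [15, 9]
r8 m[φ2→C] = [18, 16]
r8 m[φ2→G] = [6, 7]
r8 m[φ2→J] = [16, 12]
r8 m[φ3→M] = [16, 17]
r8 m[φ3→J] = [0, 4]
r8 m[φ4→Q] = [7, 2]
r8 m[φ5→Q] = [4, 3]
r8 m[Q→φ0] = [21, 14]
r8 m[Q→φ1] = [11, 7]
r8 m[Q→φ4] = [14, 14]
r8 m[Q→φ5] = [17, 13]
r8 m[M→φ3] = [0, 0]
r8 m[C→φ2] = [0, 0]
r8 m[G→φ1] = [6, 7]
r8 m[G→φ2] = [15, 9]
r8 m[J→φ2] = [0, 4]
r8 m[J→φ3] = [16, 12]
r8 m[S→φ0] = [0, 0]
fixed point reached at round 8
traceback from Q: (Q=1, M=0, C=1, G=1, J=0, S=0), score=16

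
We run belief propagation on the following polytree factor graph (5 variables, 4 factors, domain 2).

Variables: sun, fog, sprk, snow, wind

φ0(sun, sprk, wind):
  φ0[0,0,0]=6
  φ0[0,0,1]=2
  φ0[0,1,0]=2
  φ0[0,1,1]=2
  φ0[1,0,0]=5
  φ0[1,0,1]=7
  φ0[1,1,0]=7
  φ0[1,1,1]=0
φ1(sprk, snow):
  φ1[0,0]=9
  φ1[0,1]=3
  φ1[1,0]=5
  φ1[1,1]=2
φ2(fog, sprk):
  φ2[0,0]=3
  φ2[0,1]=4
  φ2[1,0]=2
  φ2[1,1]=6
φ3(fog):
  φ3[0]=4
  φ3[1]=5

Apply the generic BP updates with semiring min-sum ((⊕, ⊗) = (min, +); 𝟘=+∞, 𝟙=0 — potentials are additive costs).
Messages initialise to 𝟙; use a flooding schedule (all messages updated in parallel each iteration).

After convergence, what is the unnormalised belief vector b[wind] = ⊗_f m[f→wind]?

init: all messages = 𝟙 over 2 values
r1 m[φ0→sun] = [2, 0]
r1 m[φ0→sprk] = [2, 0]
r1 m[φ0→wind] = [2, 0]
r1 m[φ1→sprk] = [3, 2]
r1 m[φ1→snow] = [5, 2]
r1 m[φ2→fog] = [3, 2]
r1 m[φ2→sprk] = [2, 4]
r1 m[φ3→fog] = [4, 5]
r1 m[sun→φ0] = [0, 0]
r1 m[fog→φ2] = [0, 0]
r1 m[fog→φ3] = [0, 0]
r1 m[sprk→φ0] = [0, 0]
r1 m[sprk→φ1] = [0, 0]
r1 m[sprk→φ2] = [0, 0]
r1 m[snow→φ1] = [0, 0]
r1 m[wind→φ0] = [0, 0]
r2 m[φ0→sun] = [2, 0]
r2 m[φ0→sprk] = [2, 0]
r2 m[φ0→wind] = [2, 0]
r2 m[φ1→sprk] = [3, 2]
r2 m[φ1→snow] = [5, 2]
r2 m[φ2→fog] = [3, 2]
r2 m[φ2→sprk] = [2, 4]
r2 m[φ3→fog] = [4, 5]
r2 m[sun→φ0] = [0, 0]
r2 m[fog→φ2] = [4, 5]
r2 m[fog→φ3] = [3, 2]
r2 m[sprk→φ0] = [5, 6]
r2 m[sprk→φ1] = [4, 4]
r2 m[sprk→φ2] = [5, 2]
r2 m[snow→φ1] = [0, 0]
r2 m[wind→φ0] = [0, 0]
r3 m[φ0→sun] = [7, 6]
r3 m[φ0→sprk] = [2, 0]
r3 m[φ0→wind] = [8, 6]
r3 m[φ1→sprk] = [3, 2]
r3 m[φ1→snow] = [9, 6]
r3 m[φ2→fog] = [6, 7]
r3 m[φ2→sprk] = [7, 8]
r3 m[φ3→fog] = [4, 5]
r3 m[sun→φ0] = [0, 0]
r3 m[fog→φ2] = [4, 5]
r3 m[fog→φ3] = [3, 2]
r3 m[sprk→φ0] = [5, 6]
r3 m[sprk→φ1] = [4, 4]
r3 m[sprk→φ2] = [5, 2]
r3 m[snow→φ1] = [0, 0]
r3 m[wind→φ0] = [0, 0]
r4 m[φ0→sun] = [7, 6]
r4 m[φ0→sprk] = [2, 0]
r4 m[φ0→wind] = [8, 6]
r4 m[φ1→sprk] = [3, 2]
r4 m[φ1→snow] = [9, 6]
r4 m[φ2→fog] = [6, 7]
r4 m[φ2→sprk] = [7, 8]
r4 m[φ3→fog] = [4, 5]
r4 m[sun→φ0] = [0, 0]
r4 m[fog→φ2] = [4, 5]
r4 m[fog→φ3] = [6, 7]
r4 m[sprk→φ0] = [10, 10]
r4 m[sprk→φ1] = [9, 8]
r4 m[sprk→φ2] = [5, 2]
r4 m[snow→φ1] = [0, 0]
r4 m[wind→φ0] = [0, 0]
r5 m[φ0→sun] = [12, 10]
r5 m[φ0→sprk] = [2, 0]
r5 m[φ0→wind] = [12, 10]
r5 m[φ1→sprk] = [3, 2]
r5 m[φ1→snow] = [13, 10]
r5 m[φ2→fog] = [6, 7]
r5 m[φ2→sprk] = [7, 8]
r5 m[φ3→fog] = [4, 5]
r5 m[sun→φ0] = [0, 0]
r5 m[fog→φ2] = [4, 5]
r5 m[fog→φ3] = [6, 7]
r5 m[sprk→φ0] = [10, 10]
r5 m[sprk→φ1] = [9, 8]
r5 m[sprk→φ2] = [5, 2]
r5 m[snow→φ1] = [0, 0]
r5 m[wind→φ0] = [0, 0]
r6 m[φ0→sun] = [12, 10]
r6 m[φ0→sprk] = [2, 0]
r6 m[φ0→wind] = [12, 10]
r6 m[φ1→sprk] = [3, 2]
r6 m[φ1→snow] = [13, 10]
r6 m[φ2→fog] = [6, 7]
r6 m[φ2→sprk] = [7, 8]
r6 m[φ3→fog] = [4, 5]
r6 m[sun→φ0] = [0, 0]
r6 m[fog→φ2] = [4, 5]
r6 m[fog→φ3] = [6, 7]
r6 m[sprk→φ0] = [10, 10]
r6 m[sprk→φ1] = [9, 8]
r6 m[sprk→φ2] = [5, 2]
r6 m[snow→φ1] = [0, 0]
r6 m[wind→φ0] = [0, 0]
fixed point reached at round 6
b[wind] = ⊗ incoming = [12, 10]

b[wind] = [12, 10]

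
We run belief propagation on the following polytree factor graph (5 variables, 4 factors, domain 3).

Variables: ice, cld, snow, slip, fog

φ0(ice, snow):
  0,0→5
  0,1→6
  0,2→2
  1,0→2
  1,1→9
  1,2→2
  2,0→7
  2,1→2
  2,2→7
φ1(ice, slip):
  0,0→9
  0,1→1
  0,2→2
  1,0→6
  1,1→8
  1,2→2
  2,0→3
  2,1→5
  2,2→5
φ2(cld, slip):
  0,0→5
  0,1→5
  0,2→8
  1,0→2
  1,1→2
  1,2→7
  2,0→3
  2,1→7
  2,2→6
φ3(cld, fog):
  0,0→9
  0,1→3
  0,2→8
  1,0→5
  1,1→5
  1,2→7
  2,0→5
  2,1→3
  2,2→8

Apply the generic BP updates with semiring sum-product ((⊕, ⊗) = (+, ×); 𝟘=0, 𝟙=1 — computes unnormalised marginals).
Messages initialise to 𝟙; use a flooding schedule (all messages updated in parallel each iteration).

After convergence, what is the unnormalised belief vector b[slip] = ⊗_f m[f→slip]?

b[slip] = [44226, 48462, 49500]

init: all messages = 𝟙 over 3 values
r1 m[φ0→ice] = [13, 13, 16]
r1 m[φ0→snow] = [14, 17, 11]
r1 m[φ1→ice] = [12, 16, 13]
r1 m[φ1→slip] = [18, 14, 9]
r1 m[φ2→cld] = [18, 11, 16]
r1 m[φ2→slip] = [10, 14, 21]
r1 m[φ3→cld] = [20, 17, 16]
r1 m[φ3→fog] = [19, 11, 23]
r1 m[ice→φ0] = [1, 1, 1]
r1 m[ice→φ1] = [1, 1, 1]
r1 m[cld→φ2] = [1, 1, 1]
r1 m[cld→φ3] = [1, 1, 1]
r1 m[snow→φ0] = [1, 1, 1]
r1 m[slip→φ1] = [1, 1, 1]
r1 m[slip→φ2] = [1, 1, 1]
r1 m[fog→φ3] = [1, 1, 1]
r2 m[φ0→ice] = [13, 13, 16]
r2 m[φ0→snow] = [14, 17, 11]
r2 m[φ1→ice] = [12, 16, 13]
r2 m[φ1→slip] = [18, 14, 9]
r2 m[φ2→cld] = [18, 11, 16]
r2 m[φ2→slip] = [10, 14, 21]
r2 m[φ3→cld] = [20, 17, 16]
r2 m[φ3→fog] = [19, 11, 23]
r2 m[ice→φ0] = [12, 16, 13]
r2 m[ice→φ1] = [13, 13, 16]
r2 m[cld→φ2] = [20, 17, 16]
r2 m[cld→φ3] = [18, 11, 16]
r2 m[snow→φ0] = [1, 1, 1]
r2 m[slip→φ1] = [10, 14, 21]
r2 m[slip→φ2] = [18, 14, 9]
r2 m[fog→φ3] = [1, 1, 1]
r3 m[φ0→ice] = [13, 13, 16]
r3 m[φ0→snow] = [183, 242, 147]
r3 m[φ1→ice] = [146, 214, 205]
r3 m[φ1→slip] = [243, 197, 132]
r3 m[φ2→cld] = [232, 127, 206]
r3 m[φ2→slip] = [182, 246, 375]
r3 m[φ3→cld] = [20, 17, 16]
r3 m[φ3→fog] = [297, 157, 349]
r3 m[ice→φ0] = [12, 16, 13]
r3 m[ice→φ1] = [13, 13, 16]
r3 m[cld→φ2] = [20, 17, 16]
r3 m[cld→φ3] = [18, 11, 16]
r3 m[snow→φ0] = [1, 1, 1]
r3 m[slip→φ1] = [10, 14, 21]
r3 m[slip→φ2] = [18, 14, 9]
r3 m[fog→φ3] = [1, 1, 1]
r4 m[φ0→ice] = [13, 13, 16]
r4 m[φ0→snow] = [183, 242, 147]
r4 m[φ1→ice] = [146, 214, 205]
r4 m[φ1→slip] = [243, 197, 132]
r4 m[φ2→cld] = [232, 127, 206]
r4 m[φ2→slip] = [182, 246, 375]
r4 m[φ3→cld] = [20, 17, 16]
r4 m[φ3→fog] = [297, 157, 349]
r4 m[ice→φ0] = [146, 214, 205]
r4 m[ice→φ1] = [13, 13, 16]
r4 m[cld→φ2] = [20, 17, 16]
r4 m[cld→φ3] = [232, 127, 206]
r4 m[snow→φ0] = [1, 1, 1]
r4 m[slip→φ1] = [182, 246, 375]
r4 m[slip→φ2] = [243, 197, 132]
r4 m[fog→φ3] = [1, 1, 1]
r5 m[φ0→ice] = [13, 13, 16]
r5 m[φ0→snow] = [2593, 3212, 2155]
r5 m[φ1→ice] = [2634, 3810, 3651]
r5 m[φ1→slip] = [243, 197, 132]
r5 m[φ2→cld] = [3256, 1804, 2900]
r5 m[φ2→slip] = [182, 246, 375]
r5 m[φ3→cld] = [20, 17, 16]
r5 m[φ3→fog] = [3753, 1949, 4393]
r5 m[ice→φ0] = [146, 214, 205]
r5 m[ice→φ1] = [13, 13, 16]
r5 m[cld→φ2] = [20, 17, 16]
r5 m[cld→φ3] = [232, 127, 206]
r5 m[snow→φ0] = [1, 1, 1]
r5 m[slip→φ1] = [182, 246, 375]
r5 m[slip→φ2] = [243, 197, 132]
r5 m[fog→φ3] = [1, 1, 1]
r6 m[φ0→ice] = [13, 13, 16]
r6 m[φ0→snow] = [2593, 3212, 2155]
r6 m[φ1→ice] = [2634, 3810, 3651]
r6 m[φ1→slip] = [243, 197, 132]
r6 m[φ2→cld] = [3256, 1804, 2900]
r6 m[φ2→slip] = [182, 246, 375]
r6 m[φ3→cld] = [20, 17, 16]
r6 m[φ3→fog] = [3753, 1949, 4393]
r6 m[ice→φ0] = [2634, 3810, 3651]
r6 m[ice→φ1] = [13, 13, 16]
r6 m[cld→φ2] = [20, 17, 16]
r6 m[cld→φ3] = [3256, 1804, 2900]
r6 m[snow→φ0] = [1, 1, 1]
r6 m[slip→φ1] = [182, 246, 375]
r6 m[slip→φ2] = [243, 197, 132]
r6 m[fog→φ3] = [1, 1, 1]
r7 m[φ0→ice] = [13, 13, 16]
r7 m[φ0→snow] = [46347, 57396, 38445]
r7 m[φ1→ice] = [2634, 3810, 3651]
r7 m[φ1→slip] = [243, 197, 132]
r7 m[φ2→cld] = [3256, 1804, 2900]
r7 m[φ2→slip] = [182, 246, 375]
r7 m[φ3→cld] = [20, 17, 16]
r7 m[φ3→fog] = [52824, 27488, 61876]
r7 m[ice→φ0] = [2634, 3810, 3651]
r7 m[ice→φ1] = [13, 13, 16]
r7 m[cld→φ2] = [20, 17, 16]
r7 m[cld→φ3] = [3256, 1804, 2900]
r7 m[snow→φ0] = [1, 1, 1]
r7 m[slip→φ1] = [182, 246, 375]
r7 m[slip→φ2] = [243, 197, 132]
r7 m[fog→φ3] = [1, 1, 1]
r8 m[φ0→ice] = [13, 13, 16]
r8 m[φ0→snow] = [46347, 57396, 38445]
r8 m[φ1→ice] = [2634, 3810, 3651]
r8 m[φ1→slip] = [243, 197, 132]
r8 m[φ2→cld] = [3256, 1804, 2900]
r8 m[φ2→slip] = [182, 246, 375]
r8 m[φ3→cld] = [20, 17, 16]
r8 m[φ3→fog] = [52824, 27488, 61876]
r8 m[ice→φ0] = [2634, 3810, 3651]
r8 m[ice→φ1] = [13, 13, 16]
r8 m[cld→φ2] = [20, 17, 16]
r8 m[cld→φ3] = [3256, 1804, 2900]
r8 m[snow→φ0] = [1, 1, 1]
r8 m[slip→φ1] = [182, 246, 375]
r8 m[slip→φ2] = [243, 197, 132]
r8 m[fog→φ3] = [1, 1, 1]
fixed point reached at round 8
b[slip] = ⊗ incoming = [44226, 48462, 49500]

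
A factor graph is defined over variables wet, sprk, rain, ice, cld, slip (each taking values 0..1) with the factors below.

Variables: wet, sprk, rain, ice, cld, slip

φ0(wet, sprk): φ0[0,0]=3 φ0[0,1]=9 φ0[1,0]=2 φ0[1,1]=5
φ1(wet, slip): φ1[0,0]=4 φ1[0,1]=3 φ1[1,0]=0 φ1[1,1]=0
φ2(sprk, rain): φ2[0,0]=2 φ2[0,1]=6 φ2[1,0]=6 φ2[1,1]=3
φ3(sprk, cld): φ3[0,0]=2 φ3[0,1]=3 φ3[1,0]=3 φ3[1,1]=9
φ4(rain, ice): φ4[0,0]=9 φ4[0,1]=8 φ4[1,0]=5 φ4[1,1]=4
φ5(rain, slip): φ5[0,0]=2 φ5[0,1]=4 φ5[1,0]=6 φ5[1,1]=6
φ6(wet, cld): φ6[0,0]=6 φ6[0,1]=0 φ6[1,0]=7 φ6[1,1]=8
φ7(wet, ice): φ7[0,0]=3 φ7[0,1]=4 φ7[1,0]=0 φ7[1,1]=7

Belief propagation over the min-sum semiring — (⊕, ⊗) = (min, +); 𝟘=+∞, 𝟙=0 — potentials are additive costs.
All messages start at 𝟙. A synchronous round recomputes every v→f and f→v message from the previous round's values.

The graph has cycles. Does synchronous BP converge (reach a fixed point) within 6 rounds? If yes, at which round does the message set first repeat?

init: all messages = 𝟙 over 2 values
r1 m[φ0→wet] = [3, 2]
r1 m[φ0→sprk] = [2, 5]
r1 m[φ1→wet] = [3, 0]
r1 m[φ1→slip] = [0, 0]
r1 m[φ2→sprk] = [2, 3]
r1 m[φ2→rain] = [2, 3]
r1 m[φ3→sprk] = [2, 3]
r1 m[φ3→cld] = [2, 3]
r1 m[φ4→rain] = [8, 4]
r1 m[φ4→ice] = [5, 4]
r1 m[φ5→rain] = [2, 6]
r1 m[φ5→slip] = [2, 4]
r1 m[φ6→wet] = [0, 7]
r1 m[φ6→cld] = [6, 0]
r1 m[φ7→wet] = [3, 0]
r1 m[φ7→ice] = [0, 4]
r1 m[wet→φ0] = [0, 0]
r1 m[wet→φ1] = [0, 0]
r1 m[wet→φ6] = [0, 0]
r1 m[wet→φ7] = [0, 0]
r1 m[sprk→φ0] = [0, 0]
r1 m[sprk→φ2] = [0, 0]
r1 m[sprk→φ3] = [0, 0]
r1 m[rain→φ2] = [0, 0]
r1 m[rain→φ4] = [0, 0]
r1 m[rain→φ5] = [0, 0]
r1 m[ice→φ4] = [0, 0]
r1 m[ice→φ7] = [0, 0]
r1 m[cld→φ3] = [0, 0]
r1 m[cld→φ6] = [0, 0]
r1 m[slip→φ1] = [0, 0]
r1 m[slip→φ5] = [0, 0]
r2 m[φ0→wet] = [3, 2]
r2 m[φ0→sprk] = [2, 5]
r2 m[φ1→wet] = [3, 0]
r2 m[φ1→slip] = [0, 0]
r2 m[φ2→sprk] = [2, 3]
r2 m[φ2→rain] = [2, 3]
r2 m[φ3→sprk] = [2, 3]
r2 m[φ3→cld] = [2, 3]
r2 m[φ4→rain] = [8, 4]
r2 m[φ4→ice] = [5, 4]
r2 m[φ5→rain] = [2, 6]
r2 m[φ5→slip] = [2, 4]
r2 m[φ6→wet] = [0, 7]
r2 m[φ6→cld] = [6, 0]
r2 m[φ7→wet] = [3, 0]
r2 m[φ7→ice] = [0, 4]
r2 m[wet→φ0] = [6, 7]
r2 m[wet→φ1] = [6, 9]
r2 m[wet→φ6] = [9, 2]
r2 m[wet→φ7] = [6, 9]
r2 m[sprk→φ0] = [4, 6]
r2 m[sprk→φ2] = [4, 8]
r2 m[sprk→φ3] = [4, 8]
r2 m[rain→φ2] = [10, 10]
r2 m[rain→φ4] = [4, 9]
r2 m[rain→φ5] = [10, 7]
r2 m[ice→φ4] = [0, 4]
r2 m[ice→φ7] = [5, 4]
r2 m[cld→φ3] = [6, 0]
r2 m[cld→φ6] = [2, 3]
r2 m[slip→φ1] = [2, 4]
r2 m[slip→φ5] = [0, 0]
r3 m[φ0→wet] = [7, 6]
r3 m[φ0→sprk] = [9, 12]
r3 m[φ1→wet] = [6, 2]
r3 m[φ1→slip] = [9, 9]
r3 m[φ2→sprk] = [12, 13]
r3 m[φ2→rain] = [6, 10]
r3 m[φ3→sprk] = [3, 9]
r3 m[φ3→cld] = [6, 7]
r3 m[φ4→rain] = [9, 5]
r3 m[φ4→ice] = [13, 12]
r3 m[φ5→rain] = [2, 6]
r3 m[φ5→slip] = [12, 13]
r3 m[φ6→wet] = [3, 9]
r3 m[φ6→cld] = [9, 9]
r3 m[φ7→wet] = [8, 5]
r3 m[φ7→ice] = [9, 10]
r3 m[wet→φ0] = [6, 7]
r3 m[wet→φ1] = [6, 9]
r3 m[wet→φ6] = [9, 2]
r3 m[wet→φ7] = [6, 9]
r3 m[sprk→φ0] = [4, 6]
r3 m[sprk→φ2] = [4, 8]
r3 m[sprk→φ3] = [4, 8]
r3 m[rain→φ2] = [10, 10]
r3 m[rain→φ4] = [4, 9]
r3 m[rain→φ5] = [10, 7]
r3 m[ice→φ4] = [0, 4]
r3 m[ice→φ7] = [5, 4]
r3 m[cld→φ3] = [6, 0]
r3 m[cld→φ6] = [2, 3]
r3 m[slip→φ1] = [2, 4]
r3 m[slip→φ5] = [0, 0]
r4 m[φ0→wet] = [7, 6]
r4 m[φ0→sprk] = [9, 12]
r4 m[φ1→wet] = [6, 2]
r4 m[φ1→slip] = [9, 9]
r4 m[φ2→sprk] = [12, 13]
r4 m[φ2→rain] = [6, 10]
r4 m[φ3→sprk] = [3, 9]
r4 m[φ3→cld] = [6, 7]
r4 m[φ4→rain] = [9, 5]
r4 m[φ4→ice] = [13, 12]
r4 m[φ5→rain] = [2, 6]
r4 m[φ5→slip] = [12, 13]
r4 m[φ6→wet] = [3, 9]
r4 m[φ6→cld] = [9, 9]
r4 m[φ7→wet] = [8, 5]
r4 m[φ7→ice] = [9, 10]
r4 m[wet→φ0] = [17, 16]
r4 m[wet→φ1] = [18, 20]
r4 m[wet→φ6] = [21, 13]
r4 m[wet→φ7] = [16, 17]
r4 m[sprk→φ0] = [15, 22]
r4 m[sprk→φ2] = [12, 21]
r4 m[sprk→φ3] = [21, 25]
r4 m[rain→φ2] = [11, 11]
r4 m[rain→φ4] = [8, 16]
r4 m[rain→φ5] = [15, 15]
r4 m[ice→φ4] = [9, 10]
r4 m[ice→φ7] = [13, 12]
r4 m[cld→φ3] = [9, 9]
r4 m[cld→φ6] = [6, 7]
r4 m[slip→φ1] = [12, 13]
r4 m[slip→φ5] = [9, 9]
r5 m[φ0→wet] = [18, 17]
r5 m[φ0→sprk] = [18, 21]
r5 m[φ1→wet] = [16, 12]
r5 m[φ1→slip] = [20, 20]
r5 m[φ2→sprk] = [13, 14]
r5 m[φ2→rain] = [14, 18]
r5 m[φ3→sprk] = [11, 12]
r5 m[φ3→cld] = [23, 24]
r5 m[φ4→rain] = [18, 14]
r5 m[φ4→ice] = [17, 16]
r5 m[φ5→rain] = [11, 15]
r5 m[φ5→slip] = [17, 19]
r5 m[φ6→wet] = [7, 13]
r5 m[φ6→cld] = [20, 21]
r5 m[φ7→wet] = [16, 13]
r5 m[φ7→ice] = [17, 20]
r5 m[wet→φ0] = [17, 16]
r5 m[wet→φ1] = [18, 20]
r5 m[wet→φ6] = [21, 13]
r5 m[wet→φ7] = [16, 17]
r5 m[sprk→φ0] = [15, 22]
r5 m[sprk→φ2] = [12, 21]
r5 m[sprk→φ3] = [21, 25]
r5 m[rain→φ2] = [11, 11]
r5 m[rain→φ4] = [8, 16]
r5 m[rain→φ5] = [15, 15]
r5 m[ice→φ4] = [9, 10]
r5 m[ice→φ7] = [13, 12]
r5 m[cld→φ3] = [9, 9]
r5 m[cld→φ6] = [6, 7]
r5 m[slip→φ1] = [12, 13]
r5 m[slip→φ5] = [9, 9]
r6 m[φ0→wet] = [18, 17]
r6 m[φ0→sprk] = [18, 21]
r6 m[φ1→wet] = [16, 12]
r6 m[φ1→slip] = [20, 20]
r6 m[φ2→sprk] = [13, 14]
r6 m[φ2→rain] = [14, 18]
r6 m[φ3→sprk] = [11, 12]
r6 m[φ3→cld] = [23, 24]
r6 m[φ4→rain] = [18, 14]
r6 m[φ4→ice] = [17, 16]
r6 m[φ5→rain] = [11, 15]
r6 m[φ5→slip] = [17, 19]
r6 m[φ6→wet] = [7, 13]
r6 m[φ6→cld] = [20, 21]
r6 m[φ7→wet] = [16, 13]
r6 m[φ7→ice] = [17, 20]
r6 m[wet→φ0] = [39, 38]
r6 m[wet→φ1] = [41, 43]
r6 m[wet→φ6] = [50, 42]
r6 m[wet→φ7] = [41, 42]
r6 m[sprk→φ0] = [24, 26]
r6 m[sprk→φ2] = [29, 33]
r6 m[sprk→φ3] = [31, 35]
r6 m[rain→φ2] = [29, 29]
r6 m[rain→φ4] = [25, 33]
r6 m[rain→φ5] = [32, 32]
r6 m[ice→φ4] = [17, 20]
r6 m[ice→φ7] = [17, 16]
r6 m[cld→φ3] = [20, 21]
r6 m[cld→φ6] = [23, 24]
r6 m[slip→φ1] = [17, 19]
r6 m[slip→φ5] = [20, 20]
no fixed point within 6 rounds

NOT CONVERGED within 6 rounds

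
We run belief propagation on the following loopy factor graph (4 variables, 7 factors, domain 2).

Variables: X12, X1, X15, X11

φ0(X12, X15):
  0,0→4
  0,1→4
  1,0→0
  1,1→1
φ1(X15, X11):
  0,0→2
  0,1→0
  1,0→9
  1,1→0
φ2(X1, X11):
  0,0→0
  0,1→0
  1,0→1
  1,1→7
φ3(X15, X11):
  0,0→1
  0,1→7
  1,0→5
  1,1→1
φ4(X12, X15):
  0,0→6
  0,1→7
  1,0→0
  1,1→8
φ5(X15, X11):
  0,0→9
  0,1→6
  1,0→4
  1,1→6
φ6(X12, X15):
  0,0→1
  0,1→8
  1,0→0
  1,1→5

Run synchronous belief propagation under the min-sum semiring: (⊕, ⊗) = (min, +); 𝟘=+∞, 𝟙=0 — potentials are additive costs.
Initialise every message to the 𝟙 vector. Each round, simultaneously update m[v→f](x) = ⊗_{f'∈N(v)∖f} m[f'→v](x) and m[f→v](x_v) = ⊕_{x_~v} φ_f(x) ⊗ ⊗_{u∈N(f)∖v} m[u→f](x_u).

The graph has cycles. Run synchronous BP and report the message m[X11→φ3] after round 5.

message @ round 5 = [19, 14]

init: all messages = 𝟙 over 2 values
r1 m[φ0→X12] = [4, 0]
r1 m[φ0→X15] = [0, 1]
r1 m[φ1→X15] = [0, 0]
r1 m[φ1→X11] = [2, 0]
r1 m[φ2→X1] = [0, 1]
r1 m[φ2→X11] = [0, 0]
r1 m[φ3→X15] = [1, 1]
r1 m[φ3→X11] = [1, 1]
r1 m[φ4→X12] = [6, 0]
r1 m[φ4→X15] = [0, 7]
r1 m[φ5→X15] = [6, 4]
r1 m[φ5→X11] = [4, 6]
r1 m[φ6→X12] = [1, 0]
r1 m[φ6→X15] = [0, 5]
r1 m[X12→φ0] = [0, 0]
r1 m[X12→φ4] = [0, 0]
r1 m[X12→φ6] = [0, 0]
r1 m[X1→φ2] = [0, 0]
r1 m[X15→φ0] = [0, 0]
r1 m[X15→φ1] = [0, 0]
r1 m[X15→φ3] = [0, 0]
r1 m[X15→φ4] = [0, 0]
r1 m[X15→φ5] = [0, 0]
r1 m[X15→φ6] = [0, 0]
r1 m[X11→φ1] = [0, 0]
r1 m[X11→φ2] = [0, 0]
r1 m[X11→φ3] = [0, 0]
r1 m[X11→φ5] = [0, 0]
r2 m[φ0→X12] = [4, 0]
r2 m[φ0→X15] = [0, 1]
r2 m[φ1→X15] = [0, 0]
r2 m[φ1→X11] = [2, 0]
r2 m[φ2→X1] = [0, 1]
r2 m[φ2→X11] = [0, 0]
r2 m[φ3→X15] = [1, 1]
r2 m[φ3→X11] = [1, 1]
r2 m[φ4→X12] = [6, 0]
r2 m[φ4→X15] = [0, 7]
r2 m[φ5→X15] = [6, 4]
r2 m[φ5→X11] = [4, 6]
r2 m[φ6→X12] = [1, 0]
r2 m[φ6→X15] = [0, 5]
r2 m[X12→φ0] = [7, 0]
r2 m[X12→φ4] = [5, 0]
r2 m[X12→φ6] = [10, 0]
r2 m[X1→φ2] = [0, 0]
r2 m[X15→φ0] = [7, 17]
r2 m[X15→φ1] = [7, 18]
r2 m[X15→φ3] = [6, 17]
r2 m[X15→φ4] = [7, 11]
r2 m[X15→φ5] = [1, 14]
r2 m[X15→φ6] = [7, 13]
r2 m[X11→φ1] = [5, 7]
r2 m[X11→φ2] = [7, 7]
r2 m[X11→φ3] = [6, 6]
r2 m[X11→φ5] = [3, 1]
r3 m[φ0→X12] = [11, 7]
r3 m[φ0→X15] = [0, 1]
r3 m[φ1→X15] = [7, 7]
r3 m[φ1→X11] = [9, 7]
r3 m[φ2→X1] = [7, 8]
r3 m[φ2→X11] = [0, 0]
r3 m[φ3→X15] = [7, 7]
r3 m[φ3→X11] = [7, 13]
r3 m[φ4→X12] = [13, 7]
r3 m[φ4→X15] = [0, 8]
r3 m[φ5→X15] = [7, 7]
r3 m[φ5→X11] = [10, 7]
r3 m[φ6→X12] = [8, 7]
r3 m[φ6→X15] = [0, 5]
r3 m[X12→φ0] = [7, 0]
r3 m[X12→φ4] = [5, 0]
r3 m[X12→φ6] = [10, 0]
r3 m[X1→φ2] = [0, 0]
r3 m[X15→φ0] = [7, 17]
r3 m[X15→φ1] = [7, 18]
r3 m[X15→φ3] = [6, 17]
r3 m[X15→φ4] = [7, 11]
r3 m[X15→φ5] = [1, 14]
r3 m[X15→φ6] = [7, 13]
r3 m[X11→φ1] = [5, 7]
r3 m[X11→φ2] = [7, 7]
r3 m[X11→φ3] = [6, 6]
r3 m[X11→φ5] = [3, 1]
r4 m[φ0→X12] = [11, 7]
r4 m[φ0→X15] = [0, 1]
r4 m[φ1→X15] = [7, 7]
r4 m[φ1→X11] = [9, 7]
r4 m[φ2→X1] = [7, 8]
r4 m[φ2→X11] = [0, 0]
r4 m[φ3→X15] = [7, 7]
r4 m[φ3→X11] = [7, 13]
r4 m[φ4→X12] = [13, 7]
r4 m[φ4→X15] = [0, 8]
r4 m[φ5→X15] = [7, 7]
r4 m[φ5→X11] = [10, 7]
r4 m[φ6→X12] = [8, 7]
r4 m[φ6→X15] = [0, 5]
r4 m[X12→φ0] = [21, 14]
r4 m[X12→φ4] = [19, 14]
r4 m[X12→φ6] = [24, 14]
r4 m[X1→φ2] = [0, 0]
r4 m[X15→φ0] = [21, 34]
r4 m[X15→φ1] = [14, 28]
r4 m[X15→φ3] = [14, 28]
r4 m[X15→φ4] = [21, 27]
r4 m[X15→φ5] = [14, 28]
r4 m[X15→φ6] = [21, 30]
r4 m[X11→φ1] = [17, 20]
r4 m[X11→φ2] = [26, 27]
r4 m[X11→φ3] = [19, 14]
r4 m[X11→φ5] = [16, 20]
r5 m[φ0→X12] = [25, 21]
r5 m[φ0→X15] = [14, 15]
r5 m[φ1→X15] = [19, 20]
r5 m[φ1→X11] = [16, 14]
r5 m[φ2→X1] = [26, 27]
r5 m[φ2→X11] = [0, 0]
r5 m[φ3→X15] = [20, 15]
r5 m[φ3→X11] = [15, 21]
r5 m[φ4→X12] = [27, 21]
r5 m[φ4→X15] = [14, 22]
r5 m[φ5→X15] = [25, 20]
r5 m[φ5→X11] = [23, 20]
r5 m[φ6→X12] = [22, 21]
r5 m[φ6→X15] = [14, 19]
r5 m[X12→φ0] = [21, 14]
r5 m[X12→φ4] = [19, 14]
r5 m[X12→φ6] = [24, 14]
r5 m[X1→φ2] = [0, 0]
r5 m[X15→φ0] = [21, 34]
r5 m[X15→φ1] = [14, 28]
r5 m[X15→φ3] = [14, 28]
r5 m[X15→φ4] = [21, 27]
r5 m[X15→φ5] = [14, 28]
r5 m[X15→φ6] = [21, 30]
r5 m[X11→φ1] = [17, 20]
r5 m[X11→φ2] = [26, 27]
r5 m[X11→φ3] = [19, 14]
r5 m[X11→φ5] = [16, 20]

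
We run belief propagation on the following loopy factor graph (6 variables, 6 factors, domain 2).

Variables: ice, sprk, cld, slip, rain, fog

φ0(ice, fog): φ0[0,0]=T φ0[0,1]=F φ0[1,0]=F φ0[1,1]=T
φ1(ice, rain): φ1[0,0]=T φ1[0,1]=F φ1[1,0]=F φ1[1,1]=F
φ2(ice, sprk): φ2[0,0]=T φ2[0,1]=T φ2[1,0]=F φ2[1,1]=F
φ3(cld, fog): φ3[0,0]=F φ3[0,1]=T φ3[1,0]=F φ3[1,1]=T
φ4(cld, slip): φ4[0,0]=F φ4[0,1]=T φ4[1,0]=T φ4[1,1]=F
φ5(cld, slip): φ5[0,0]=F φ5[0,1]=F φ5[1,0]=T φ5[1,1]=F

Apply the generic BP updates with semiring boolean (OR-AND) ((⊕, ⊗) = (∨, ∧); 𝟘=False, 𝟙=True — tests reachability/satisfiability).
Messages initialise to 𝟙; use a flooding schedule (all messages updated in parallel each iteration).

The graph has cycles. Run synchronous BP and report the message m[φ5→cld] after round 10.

init: all messages = 𝟙 over 2 values
r1 m[φ0→ice] = [T, T]
r1 m[φ0→fog] = [T, T]
r1 m[φ1→ice] = [T, F]
r1 m[φ1→rain] = [T, F]
r1 m[φ2→ice] = [T, F]
r1 m[φ2→sprk] = [T, T]
r1 m[φ3→cld] = [T, T]
r1 m[φ3→fog] = [F, T]
r1 m[φ4→cld] = [T, T]
r1 m[φ4→slip] = [T, T]
r1 m[φ5→cld] = [F, T]
r1 m[φ5→slip] = [T, F]
r1 m[ice→φ0] = [T, T]
r1 m[ice→φ1] = [T, T]
r1 m[ice→φ2] = [T, T]
r1 m[sprk→φ2] = [T, T]
r1 m[cld→φ3] = [T, T]
r1 m[cld→φ4] = [T, T]
r1 m[cld→φ5] = [T, T]
r1 m[slip→φ4] = [T, T]
r1 m[slip→φ5] = [T, T]
r1 m[rain→φ1] = [T, T]
r1 m[fog→φ0] = [T, T]
r1 m[fog→φ3] = [T, T]
r2 m[φ0→ice] = [T, T]
r2 m[φ0→fog] = [T, T]
r2 m[φ1→ice] = [T, F]
r2 m[φ1→rain] = [T, F]
r2 m[φ2→ice] = [T, F]
r2 m[φ2→sprk] = [T, T]
r2 m[φ3→cld] = [T, T]
r2 m[φ3→fog] = [F, T]
r2 m[φ4→cld] = [T, T]
r2 m[φ4→slip] = [T, T]
r2 m[φ5→cld] = [F, T]
r2 m[φ5→slip] = [T, F]
r2 m[ice→φ0] = [T, F]
r2 m[ice→φ1] = [T, F]
r2 m[ice→φ2] = [T, F]
r2 m[sprk→φ2] = [T, T]
r2 m[cld→φ3] = [F, T]
r2 m[cld→φ4] = [F, T]
r2 m[cld→φ5] = [T, T]
r2 m[slip→φ4] = [T, F]
r2 m[slip→φ5] = [T, T]
r2 m[rain→φ1] = [T, T]
r2 m[fog→φ0] = [F, T]
r2 m[fog→φ3] = [T, T]
r3 m[φ0→ice] = [F, T]
r3 m[φ0→fog] = [T, F]
r3 m[φ1→ice] = [T, F]
r3 m[φ1→rain] = [T, F]
r3 m[φ2→ice] = [T, F]
r3 m[φ2→sprk] = [T, T]
r3 m[φ3→cld] = [T, T]
r3 m[φ3→fog] = [F, T]
r3 m[φ4→cld] = [F, T]
r3 m[φ4→slip] = [T, F]
r3 m[φ5→cld] = [F, T]
r3 m[φ5→slip] = [T, F]
r3 m[ice→φ0] = [T, F]
r3 m[ice→φ1] = [T, F]
r3 m[ice→φ2] = [T, F]
r3 m[sprk→φ2] = [T, T]
r3 m[cld→φ3] = [F, T]
r3 m[cld→φ4] = [F, T]
r3 m[cld→φ5] = [T, T]
r3 m[slip→φ4] = [T, F]
r3 m[slip→φ5] = [T, T]
r3 m[rain→φ1] = [T, T]
r3 m[fog→φ0] = [F, T]
r3 m[fog→φ3] = [T, T]
r4 m[φ0→ice] = [F, T]
r4 m[φ0→fog] = [T, F]
r4 m[φ1→ice] = [T, F]
r4 m[φ1→rain] = [T, F]
r4 m[φ2→ice] = [T, F]
r4 m[φ2→sprk] = [T, T]
r4 m[φ3→cld] = [T, T]
r4 m[φ3→fog] = [F, T]
r4 m[φ4→cld] = [F, T]
r4 m[φ4→slip] = [T, F]
r4 m[φ5→cld] = [F, T]
r4 m[φ5→slip] = [T, F]
r4 m[ice→φ0] = [T, F]
r4 m[ice→φ1] = [F, F]
r4 m[ice→φ2] = [F, F]
r4 m[sprk→φ2] = [T, T]
r4 m[cld→φ3] = [F, T]
r4 m[cld→φ4] = [F, T]
r4 m[cld→φ5] = [F, T]
r4 m[slip→φ4] = [T, F]
r4 m[slip→φ5] = [T, F]
r4 m[rain→φ1] = [T, T]
r4 m[fog→φ0] = [F, T]
r4 m[fog→φ3] = [T, F]
r5 m[φ0→ice] = [F, T]
r5 m[φ0→fog] = [T, F]
r5 m[φ1→ice] = [T, F]
r5 m[φ1→rain] = [F, F]
r5 m[φ2→ice] = [T, F]
r5 m[φ2→sprk] = [F, F]
r5 m[φ3→cld] = [F, F]
r5 m[φ3→fog] = [F, T]
r5 m[φ4→cld] = [F, T]
r5 m[φ4→slip] = [T, F]
r5 m[φ5→cld] = [F, T]
r5 m[φ5→slip] = [T, F]
r5 m[ice→φ0] = [T, F]
r5 m[ice→φ1] = [F, F]
r5 m[ice→φ2] = [F, F]
r5 m[sprk→φ2] = [T, T]
r5 m[cld→φ3] = [F, T]
r5 m[cld→φ4] = [F, T]
r5 m[cld→φ5] = [F, T]
r5 m[slip→φ4] = [T, F]
r5 m[slip→φ5] = [T, F]
r5 m[rain→φ1] = [T, T]
r5 m[fog→φ0] = [F, T]
r5 m[fog→φ3] = [T, F]
r6 m[φ0→ice] = [F, T]
r6 m[φ0→fog] = [T, F]
r6 m[φ1→ice] = [T, F]
r6 m[φ1→rain] = [F, F]
r6 m[φ2→ice] = [T, F]
r6 m[φ2→sprk] = [F, F]
r6 m[φ3→cld] = [F, F]
r6 m[φ3→fog] = [F, T]
r6 m[φ4→cld] = [F, T]
r6 m[φ4→slip] = [T, F]
r6 m[φ5→cld] = [F, T]
r6 m[φ5→slip] = [T, F]
r6 m[ice→φ0] = [T, F]
r6 m[ice→φ1] = [F, F]
r6 m[ice→φ2] = [F, F]
r6 m[sprk→φ2] = [T, T]
r6 m[cld→φ3] = [F, T]
r6 m[cld→φ4] = [F, F]
r6 m[cld→φ5] = [F, F]
r6 m[slip→φ4] = [T, F]
r6 m[slip→φ5] = [T, F]
r6 m[rain→φ1] = [T, T]
r6 m[fog→φ0] = [F, T]
r6 m[fog→φ3] = [T, F]
r7 m[φ0→ice] = [F, T]
r7 m[φ0→fog] = [T, F]
r7 m[φ1→ice] = [T, F]
r7 m[φ1→rain] = [F, F]
r7 m[φ2→ice] = [T, F]
r7 m[φ2→sprk] = [F, F]
r7 m[φ3→cld] = [F, F]
r7 m[φ3→fog] = [F, T]
r7 m[φ4→cld] = [F, T]
r7 m[φ4→slip] = [F, F]
r7 m[φ5→cld] = [F, T]
r7 m[φ5→slip] = [F, F]
r7 m[ice→φ0] = [T, F]
r7 m[ice→φ1] = [F, F]
r7 m[ice→φ2] = [F, F]
r7 m[sprk→φ2] = [T, T]
r7 m[cld→φ3] = [F, T]
r7 m[cld→φ4] = [F, F]
r7 m[cld→φ5] = [F, F]
r7 m[slip→φ4] = [T, F]
r7 m[slip→φ5] = [T, F]
r7 m[rain→φ1] = [T, T]
r7 m[fog→φ0] = [F, T]
r7 m[fog→φ3] = [T, F]
r8 m[φ0→ice] = [F, T]
r8 m[φ0→fog] = [T, F]
r8 m[φ1→ice] = [T, F]
r8 m[φ1→rain] = [F, F]
r8 m[φ2→ice] = [T, F]
r8 m[φ2→sprk] = [F, F]
r8 m[φ3→cld] = [F, F]
r8 m[φ3→fog] = [F, T]
r8 m[φ4→cld] = [F, T]
r8 m[φ4→slip] = [F, F]
r8 m[φ5→cld] = [F, T]
r8 m[φ5→slip] = [F, F]
r8 m[ice→φ0] = [T, F]
r8 m[ice→φ1] = [F, F]
r8 m[ice→φ2] = [F, F]
r8 m[sprk→φ2] = [T, T]
r8 m[cld→φ3] = [F, T]
r8 m[cld→φ4] = [F, F]
r8 m[cld→φ5] = [F, F]
r8 m[slip→φ4] = [F, F]
r8 m[slip→φ5] = [F, F]
r8 m[rain→φ1] = [T, T]
r8 m[fog→φ0] = [F, T]
r8 m[fog→φ3] = [T, F]
r9 m[φ0→ice] = [F, T]
r9 m[φ0→fog] = [T, F]
r9 m[φ1→ice] = [T, F]
r9 m[φ1→rain] = [F, F]
r9 m[φ2→ice] = [T, F]
r9 m[φ2→sprk] = [F, F]
r9 m[φ3→cld] = [F, F]
r9 m[φ3→fog] = [F, T]
r9 m[φ4→cld] = [F, F]
r9 m[φ4→slip] = [F, F]
r9 m[φ5→cld] = [F, F]
r9 m[φ5→slip] = [F, F]
r9 m[ice→φ0] = [T, F]
r9 m[ice→φ1] = [F, F]
r9 m[ice→φ2] = [F, F]
r9 m[sprk→φ2] = [T, T]
r9 m[cld→φ3] = [F, T]
r9 m[cld→φ4] = [F, F]
r9 m[cld→φ5] = [F, F]
r9 m[slip→φ4] = [F, F]
r9 m[slip→φ5] = [F, F]
r9 m[rain→φ1] = [T, T]
r9 m[fog→φ0] = [F, T]
r9 m[fog→φ3] = [T, F]
r10 m[φ0→ice] = [F, T]
r10 m[φ0→fog] = [T, F]
r10 m[φ1→ice] = [T, F]
r10 m[φ1→rain] = [F, F]
r10 m[φ2→ice] = [T, F]
r10 m[φ2→sprk] = [F, F]
r10 m[φ3→cld] = [F, F]
r10 m[φ3→fog] = [F, T]
r10 m[φ4→cld] = [F, F]
r10 m[φ4→slip] = [F, F]
r10 m[φ5→cld] = [F, F]
r10 m[φ5→slip] = [F, F]
r10 m[ice→φ0] = [T, F]
r10 m[ice→φ1] = [F, F]
r10 m[ice→φ2] = [F, F]
r10 m[sprk→φ2] = [T, T]
r10 m[cld→φ3] = [F, F]
r10 m[cld→φ4] = [F, F]
r10 m[cld→φ5] = [F, F]
r10 m[slip→φ4] = [F, F]
r10 m[slip→φ5] = [F, F]
r10 m[rain→φ1] = [T, T]
r10 m[fog→φ0] = [F, T]
r10 m[fog→φ3] = [T, F]

message @ round 10 = [F, F]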